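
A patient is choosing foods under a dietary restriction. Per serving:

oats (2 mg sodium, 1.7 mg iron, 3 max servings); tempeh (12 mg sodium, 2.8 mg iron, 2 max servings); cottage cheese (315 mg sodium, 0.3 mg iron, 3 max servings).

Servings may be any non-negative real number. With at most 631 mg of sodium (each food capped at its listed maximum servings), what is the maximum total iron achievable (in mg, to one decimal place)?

Iron per mg sodium: oats 0.85, tempeh 0.2333, cottage cheese 0.0009524.
Take 3 servings of oats: uses 6 mg sodium, +5.1 mg iron (running total 5.1 mg).
Take 2 servings of tempeh: uses 24 mg sodium, +5.6 mg iron (running total 10.7 mg).
Take 1.908 servings of cottage cheese: uses 601 mg sodium, +0.6 mg iron (running total 11.3 mg).
Filling greedily by iron-per-mg sodium is optimal for one linear limit, giving 11.3 mg.

11.3 mg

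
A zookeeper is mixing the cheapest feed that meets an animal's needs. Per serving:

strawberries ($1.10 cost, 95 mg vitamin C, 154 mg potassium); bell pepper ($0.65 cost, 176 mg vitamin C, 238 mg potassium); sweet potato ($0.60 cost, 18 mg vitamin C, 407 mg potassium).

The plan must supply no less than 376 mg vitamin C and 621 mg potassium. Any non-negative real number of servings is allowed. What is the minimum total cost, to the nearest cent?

$1.55

For a min-cost LP with two ≥-constraints, a basic feasible solution has at most two positive variables.
strawberries only: max(376/95, 621/154) = 4.032 servings → $4.44.
bell pepper only: max(376/176, 621/238) = 2.609 servings → $1.70.
sweet potato only: max(376/18, 621/407) = 20.89 servings → $12.53.
strawberries + bell pepper: intersection lies outside the first quadrant.
strawberries + sweet potato with both tight: 3.952 servings and 0.0304 servings → $4.37.
bell pepper + sweet potato with both tight: 2.106 servings and 0.2941 servings → $1.55.
So the least-cost plan costs $1.55.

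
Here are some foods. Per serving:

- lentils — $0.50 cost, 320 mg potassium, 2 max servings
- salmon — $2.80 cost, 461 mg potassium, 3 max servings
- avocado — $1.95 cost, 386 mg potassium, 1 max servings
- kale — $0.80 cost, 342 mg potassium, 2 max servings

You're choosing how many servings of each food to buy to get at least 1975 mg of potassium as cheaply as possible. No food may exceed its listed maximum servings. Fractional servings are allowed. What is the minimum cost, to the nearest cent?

$6.16

Cost per mg of potassium: lentils $0.0016, kale $0.0023, avocado $0.0051, salmon $0.0061.
Take 2 servings of lentils: +640.0 mg potassium for $1.00 (total $1.00, still need 1335.0 mg).
Take 2 servings of kale: +684.0 mg potassium for $1.60 (total $2.60, still need 651.0 mg).
Take 1 serving of avocado: +386.0 mg potassium for $1.95 (total $4.55, still need 265.0 mg).
Take 0.5748 servings of salmon: +265.0 mg potassium for $1.61 (total $6.16, still need 0.0 mg).
Filling from the cheapest source first is optimal under one linear minimum: $6.16.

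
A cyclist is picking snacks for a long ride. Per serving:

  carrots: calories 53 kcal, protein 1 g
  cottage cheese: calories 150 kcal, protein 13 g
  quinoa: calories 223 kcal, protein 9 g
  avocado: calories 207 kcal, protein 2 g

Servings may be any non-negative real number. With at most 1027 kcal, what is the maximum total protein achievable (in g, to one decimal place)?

89.0 g

Protein per kcal: cottage cheese 0.08667, quinoa 0.04036, carrots 0.01887, avocado 0.009662.
With no serving limits, spend the whole calories allowance on cottage cheese: 1027 kcal / 150 kcal × 13 g = 89.0 g.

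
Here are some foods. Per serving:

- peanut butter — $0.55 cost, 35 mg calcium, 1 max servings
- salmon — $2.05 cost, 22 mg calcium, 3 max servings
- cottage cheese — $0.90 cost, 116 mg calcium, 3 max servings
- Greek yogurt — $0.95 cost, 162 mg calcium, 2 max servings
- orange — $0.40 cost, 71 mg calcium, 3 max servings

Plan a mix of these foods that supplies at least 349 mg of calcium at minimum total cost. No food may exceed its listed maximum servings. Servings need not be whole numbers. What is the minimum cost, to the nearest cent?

Cost per mg of calcium: orange $0.0056, Greek yogurt $0.0059, cottage cheese $0.0078, peanut butter $0.0157, salmon $0.0932.
Take 3 servings of orange: +213.0 mg calcium for $1.20 (total $1.20, still need 136.0 mg).
Take 0.8395 servings of Greek yogurt: +136.0 mg calcium for $0.80 (total $2.00, still need 0.0 mg).
Filling from the cheapest source first is optimal under one linear minimum: $2.00.

$2.00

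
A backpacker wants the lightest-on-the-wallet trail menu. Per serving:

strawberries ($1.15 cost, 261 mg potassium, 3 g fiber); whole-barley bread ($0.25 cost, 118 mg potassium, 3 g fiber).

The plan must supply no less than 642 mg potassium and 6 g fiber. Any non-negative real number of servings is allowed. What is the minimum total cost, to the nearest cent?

$1.36

At the optimum either one food covers both requirements or two foods hit both targets exactly; no other combination can be cheaper.
strawberries only: max(642/261, 6/3) = 2.46 servings → $2.83.
whole-barley bread only: max(642/118, 6/3) = 5.441 servings → $1.36.
strawberries + whole-barley bread with both targets exact would need a negative amount; discard.
So the least-cost plan costs $1.36.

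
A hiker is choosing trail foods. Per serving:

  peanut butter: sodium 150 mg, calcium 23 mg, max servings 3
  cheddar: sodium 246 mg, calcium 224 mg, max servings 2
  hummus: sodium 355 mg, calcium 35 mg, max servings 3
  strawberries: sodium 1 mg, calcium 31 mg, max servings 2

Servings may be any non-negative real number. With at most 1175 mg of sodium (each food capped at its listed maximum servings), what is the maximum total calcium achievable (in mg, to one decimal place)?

601.8 mg

Calcium per mg sodium: strawberries 31, cheddar 0.9106, peanut butter 0.1533, hummus 0.09859.
Take 2 servings of strawberries: uses 2 mg sodium, +62.0 mg calcium (running total 62.0 mg).
Take 2 servings of cheddar: uses 492 mg sodium, +448.0 mg calcium (running total 510.0 mg).
Take 3 servings of peanut butter: uses 450 mg sodium, +69.0 mg calcium (running total 579.0 mg).
Take 0.6507 servings of hummus: uses 231 mg sodium, +22.8 mg calcium (running total 601.8 mg).
Greedy by best ratio exhausts the sodium allowance optimally: 601.8 mg.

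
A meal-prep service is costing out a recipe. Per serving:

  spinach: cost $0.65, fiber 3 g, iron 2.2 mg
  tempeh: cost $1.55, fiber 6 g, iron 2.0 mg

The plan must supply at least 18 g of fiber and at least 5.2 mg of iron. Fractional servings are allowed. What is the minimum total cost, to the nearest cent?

Minimising a linear cost over {fiber ≥ 18, iron ≥ 5.2, servings ≥ 0} — the optimum is at a vertex, using one or two foods.
spinach only: max(18/3, 5.2/2.2) = 6 servings → $3.90.
tempeh only: max(18/6, 5.2/2.0) = 3 servings → $4.65.
spinach + tempeh with both targets exact would need a negative amount; discard.
Cheapest feasible corner: $3.90.

$3.90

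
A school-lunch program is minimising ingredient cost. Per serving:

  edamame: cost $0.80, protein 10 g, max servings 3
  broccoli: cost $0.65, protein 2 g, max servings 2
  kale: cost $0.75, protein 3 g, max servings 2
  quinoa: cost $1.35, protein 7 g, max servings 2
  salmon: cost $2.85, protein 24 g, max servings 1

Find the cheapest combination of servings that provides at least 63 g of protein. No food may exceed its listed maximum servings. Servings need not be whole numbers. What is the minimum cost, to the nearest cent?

$6.99

Cost per g of protein: edamame $0.0800, salmon $0.1187, quinoa $0.1929, kale $0.2500, broccoli $0.3250.
Take 3 servings of edamame: +30.0 g protein for $2.40 (total $2.40, still need 33.0 g).
Take 1 serving of salmon: +24.0 g protein for $2.85 (total $5.25, still need 9.0 g).
Take 1.286 servings of quinoa: +9.0 g protein for $1.74 (total $6.99, still need 0.0 g).
Filling from the cheapest source first is optimal under one linear minimum: $6.99.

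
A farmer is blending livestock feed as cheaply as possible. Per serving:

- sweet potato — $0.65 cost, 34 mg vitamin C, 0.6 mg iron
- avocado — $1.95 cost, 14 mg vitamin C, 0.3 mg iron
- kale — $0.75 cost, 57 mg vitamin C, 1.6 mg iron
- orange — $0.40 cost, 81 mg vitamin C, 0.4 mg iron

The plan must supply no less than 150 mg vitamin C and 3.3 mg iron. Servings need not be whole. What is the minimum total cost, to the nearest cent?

The cheapest plan sits at a corner of the feasible region — with two constraints it uses at most two foods.
sweet potato only: max(150/34, 3.3/0.6) = 5.5 servings → $3.58.
avocado only: max(150/14, 3.3/0.3) = 11 servings → $21.45.
kale only: max(150/57, 3.3/1.6) = 2.632 servings → $1.97.
orange only: max(150/81, 3.3/0.4) = 8.25 servings → $3.30.
sweet potato + avocado: intersection lies outside the first quadrant.
sweet potato + kale with both tight: 2.569 servings and 1.099 servings → $2.49.
sweet potato + orange: intersection lies outside the first quadrant.
avocado + kale with both tight: 9.792 servings and 0.2264 servings → $19.27.
avocado + orange: the both-tight solution has a negative serving — not a feasible corner.
kale + orange with both tight: 1.941 servings and 0.486 servings → $1.65.
The minimum over all feasible corners is $1.65.

$1.65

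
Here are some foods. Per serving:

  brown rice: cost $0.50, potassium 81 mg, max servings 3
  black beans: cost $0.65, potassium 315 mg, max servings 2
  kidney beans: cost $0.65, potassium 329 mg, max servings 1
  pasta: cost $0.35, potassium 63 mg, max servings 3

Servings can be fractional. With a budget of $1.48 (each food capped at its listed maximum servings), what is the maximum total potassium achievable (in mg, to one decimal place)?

731.2 mg

Potassium per dollar: kidney beans 506.2, black beans 484.6, pasta 180, brown rice 162.
Take 1 serving of kidney beans: spends $0.65, +329.0 mg potassium (running total 329.0 mg).
Take 1.277 servings of black beans: spends $0.83, +402.2 mg potassium (running total 731.2 mg).
Filling greedily by potassium-per-dollar is optimal for one linear limit, giving 731.2 mg.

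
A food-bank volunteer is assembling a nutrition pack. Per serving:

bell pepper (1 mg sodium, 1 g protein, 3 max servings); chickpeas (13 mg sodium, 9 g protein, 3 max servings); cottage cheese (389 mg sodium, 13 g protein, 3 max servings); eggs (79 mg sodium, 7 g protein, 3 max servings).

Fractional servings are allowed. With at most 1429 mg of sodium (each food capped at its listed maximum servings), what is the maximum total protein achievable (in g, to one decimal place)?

Protein per mg sodium: bell pepper 1, chickpeas 0.6923, eggs 0.08861, cottage cheese 0.03342.
Take 3 servings of bell pepper: uses 3 mg sodium, +3.0 g protein (running total 3.0 g).
Take 3 servings of chickpeas: uses 39 mg sodium, +27.0 g protein (running total 30.0 g).
Take 3 servings of eggs: uses 237 mg sodium, +21.0 g protein (running total 51.0 g).
Take 2.956 servings of cottage cheese: uses 1150 mg sodium, +38.4 g protein (running total 89.4 g).
Greedy by best ratio exhausts the sodium allowance optimally: 89.4 g.

89.4 g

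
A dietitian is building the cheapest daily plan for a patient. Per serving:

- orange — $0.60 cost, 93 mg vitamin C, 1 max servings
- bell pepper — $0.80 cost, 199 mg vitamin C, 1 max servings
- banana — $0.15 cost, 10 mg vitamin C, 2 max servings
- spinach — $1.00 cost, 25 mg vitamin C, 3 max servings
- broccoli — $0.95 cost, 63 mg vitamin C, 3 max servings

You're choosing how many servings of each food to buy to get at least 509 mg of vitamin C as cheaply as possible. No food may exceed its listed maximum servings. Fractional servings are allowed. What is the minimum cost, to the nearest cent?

$4.87

Cost per mg of vitamin C: bell pepper $0.0040, orange $0.0065, banana $0.0150, broccoli $0.0151, spinach $0.0400.
Take 1 serving of bell pepper: +199.0 mg vitamin C for $0.80 (total $0.80, still need 310.0 mg).
Take 1 serving of orange: +93.0 mg vitamin C for $0.60 (total $1.40, still need 217.0 mg).
Take 2 servings of banana: +20.0 mg vitamin C for $0.30 (total $1.70, still need 197.0 mg).
Take 3 servings of broccoli: +189.0 mg vitamin C for $2.85 (total $4.55, still need 8.0 mg).
Take 0.32 servings of spinach: +8.0 mg vitamin C for $0.32 (total $4.87, still need 0.0 mg).
Filling from the cheapest source first is optimal under one linear minimum: $4.87.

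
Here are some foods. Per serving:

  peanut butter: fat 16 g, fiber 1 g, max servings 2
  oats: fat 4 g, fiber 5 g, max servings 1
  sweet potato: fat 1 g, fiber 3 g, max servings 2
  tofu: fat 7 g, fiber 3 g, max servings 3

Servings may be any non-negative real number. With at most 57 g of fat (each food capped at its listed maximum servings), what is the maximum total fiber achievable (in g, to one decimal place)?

Fiber per g fat: sweet potato 3, oats 1.25, tofu 0.4286, peanut butter 0.0625.
Take 2 servings of sweet potato: uses 2 g fat, +6.0 g fiber (running total 6.0 g).
Take 1 serving of oats: uses 4 g fat, +5.0 g fiber (running total 11.0 g).
Take 3 servings of tofu: uses 21 g fat, +9.0 g fiber (running total 20.0 g).
Take 1.875 servings of peanut butter: uses 30 g fat, +1.9 g fiber (running total 21.9 g).
Filling greedily by fiber-per-g fat is optimal for one linear limit, giving 21.9 g.

21.9 g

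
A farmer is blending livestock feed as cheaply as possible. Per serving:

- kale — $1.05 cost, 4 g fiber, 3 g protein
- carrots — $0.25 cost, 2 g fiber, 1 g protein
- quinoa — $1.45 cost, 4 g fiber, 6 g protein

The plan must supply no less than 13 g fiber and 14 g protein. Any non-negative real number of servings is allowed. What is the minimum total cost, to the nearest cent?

A basic optimal solution has at most two foods positive. Try each food alone and each pair with both targets met exactly.
kale only: max(13/4, 14/3) = 4.667 servings → $4.90.
carrots only: max(13/2, 14/1) = 14 servings → $3.50.
quinoa only: max(13/4, 14/6) = 3.25 servings → $4.71.
kale + carrots: the both-tight solution has a negative serving — not a feasible corner.
kale + quinoa with both tight: 1.833 servings and 1.417 servings → $3.98.
carrots + quinoa with both tight: 2.75 servings and 1.875 servings → $3.41.
The minimum over all feasible corners is $3.41.

$3.41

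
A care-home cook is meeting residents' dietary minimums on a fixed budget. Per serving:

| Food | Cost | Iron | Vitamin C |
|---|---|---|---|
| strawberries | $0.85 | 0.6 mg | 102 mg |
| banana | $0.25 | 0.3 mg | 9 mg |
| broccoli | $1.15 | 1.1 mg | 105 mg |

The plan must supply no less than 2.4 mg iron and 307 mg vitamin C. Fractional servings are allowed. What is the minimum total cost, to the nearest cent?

The cheapest plan sits at a corner of the feasible region — with two constraints it uses at most two foods.
strawberries only: max(2.4/0.6, 307/102) = 4 servings → $3.40.
banana only: max(2.4/0.3, 307/9) = 34.11 servings → $8.53.
broccoli only: max(2.4/1.1, 307/105) = 2.924 servings → $3.36.
strawberries + banana with both tight: 2.798 servings and 2.405 servings → $2.98.
strawberries + broccoli with both tight: 1.742 servings and 1.232 servings → $2.90.
banana + broccoli with both targets exact would need a negative amount; discard.
The minimum over all feasible corners is $2.90.

$2.90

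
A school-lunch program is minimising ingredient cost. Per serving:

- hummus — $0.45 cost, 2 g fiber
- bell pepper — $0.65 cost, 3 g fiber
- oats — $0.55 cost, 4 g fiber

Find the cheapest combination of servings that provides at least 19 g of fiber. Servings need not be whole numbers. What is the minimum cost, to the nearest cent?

$2.61

Cost per g of fiber: oats $0.1375, bell pepper $0.2167, hummus $0.2250.
With no serving limits, use only oats: 19 g / 4 g = 4.75 servings × $0.55 = $2.61.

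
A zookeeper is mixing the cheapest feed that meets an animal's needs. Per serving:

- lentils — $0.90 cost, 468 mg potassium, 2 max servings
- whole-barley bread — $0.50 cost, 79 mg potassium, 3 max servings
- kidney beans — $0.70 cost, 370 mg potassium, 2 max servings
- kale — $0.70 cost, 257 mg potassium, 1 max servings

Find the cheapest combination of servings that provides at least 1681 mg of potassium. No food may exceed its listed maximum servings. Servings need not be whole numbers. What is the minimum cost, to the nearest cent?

Cost per mg of potassium: kidney beans $0.0019, lentils $0.0019, kale $0.0027, whole-barley bread $0.0063.
Take 2 servings of kidney beans: +740.0 mg potassium for $1.40 (total $1.40, still need 941.0 mg).
Take 2 servings of lentils: +936.0 mg potassium for $1.80 (total $3.20, still need 5.0 mg).
Take 0.01946 servings of kale: +5.0 mg potassium for $0.01 (total $3.21, still need 0.0 mg).
Greedy by cheapest-per-mg is optimal for a single linear constraint, so the minimum cost is $3.21.

$3.21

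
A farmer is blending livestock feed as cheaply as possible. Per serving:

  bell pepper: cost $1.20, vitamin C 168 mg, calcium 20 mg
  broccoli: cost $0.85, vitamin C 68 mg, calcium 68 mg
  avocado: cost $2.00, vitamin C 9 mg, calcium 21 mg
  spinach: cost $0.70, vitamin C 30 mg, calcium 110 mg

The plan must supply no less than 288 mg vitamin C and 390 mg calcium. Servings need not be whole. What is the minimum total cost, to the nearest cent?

$3.68

A basic optimal solution has at most two foods positive. Try each food alone and each pair with both targets met exactly.
bell pepper only: max(288/168, 390/20) = 19.5 servings → $23.40.
broccoli only: max(288/68, 390/68) = 5.735 servings → $4.88.
avocado only: max(288/9, 390/21) = 32 servings → $64.00.
spinach only: max(288/30, 390/110) = 9.6 servings → $6.72.
bell pepper + broccoli: the both-tight solution has a negative serving — not a feasible corner.
bell pepper + avocado with both tight: 0.7581 servings and 17.85 servings → $36.61.
bell pepper + spinach with both tight: 1.117 servings and 3.342 servings → $3.68.
broccoli + avocado with both tight: 3.11 servings and 8.5 servings → $19.64.
broccoli + spinach with both tight: 3.673 servings and 1.275 servings → $4.01.
avocado + spinach: the both-tight solution has a negative serving — not a feasible corner.
Cheapest feasible corner: $3.68.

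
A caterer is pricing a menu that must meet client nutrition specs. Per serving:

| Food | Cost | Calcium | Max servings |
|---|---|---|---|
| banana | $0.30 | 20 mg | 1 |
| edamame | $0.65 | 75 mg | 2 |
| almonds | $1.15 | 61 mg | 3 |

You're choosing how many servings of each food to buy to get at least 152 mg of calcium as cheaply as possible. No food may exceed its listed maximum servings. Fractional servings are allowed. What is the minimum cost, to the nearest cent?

Cost per mg of calcium: edamame $0.0087, banana $0.0150, almonds $0.0189.
Take 2 servings of edamame: +150.0 mg calcium for $1.30 (total $1.30, still need 2.0 mg).
Take 0.1 servings of banana: +2.0 mg calcium for $0.03 (total $1.33, still need 0.0 mg).
Greedy by cheapest-per-mg is optimal for a single linear constraint, so the minimum cost is $1.33.

$1.33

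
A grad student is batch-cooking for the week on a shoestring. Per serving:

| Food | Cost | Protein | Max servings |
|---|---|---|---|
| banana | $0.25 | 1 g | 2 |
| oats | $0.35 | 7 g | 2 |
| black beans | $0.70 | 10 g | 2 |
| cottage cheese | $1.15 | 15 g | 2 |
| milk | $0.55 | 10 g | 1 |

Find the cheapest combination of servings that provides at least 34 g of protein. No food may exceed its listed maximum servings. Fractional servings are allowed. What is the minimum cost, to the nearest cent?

Cost per g of protein: oats $0.0500, milk $0.0550, black beans $0.0700, cottage cheese $0.0767, banana $0.2500.
Take 2 servings of oats: +14.0 g protein for $0.70 (total $0.70, still need 20.0 g).
Take 1 serving of milk: +10.0 g protein for $0.55 (total $1.25, still need 10.0 g).
Take 1 serving of black beans: +10.0 g protein for $0.70 (total $1.95, still need 0.0 g).
Greedy by cheapest-per-g is optimal for a single linear constraint, so the minimum cost is $1.95.

$1.95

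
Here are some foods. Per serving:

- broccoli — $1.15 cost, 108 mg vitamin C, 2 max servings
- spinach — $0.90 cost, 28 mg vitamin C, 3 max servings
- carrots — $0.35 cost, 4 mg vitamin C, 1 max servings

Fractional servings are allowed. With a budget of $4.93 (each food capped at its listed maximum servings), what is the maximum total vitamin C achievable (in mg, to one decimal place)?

297.8 mg

Vitamin C per dollar: broccoli 93.91, spinach 31.11, carrots 11.43.
Take 2 servings of broccoli: spends $2.30, +216.0 mg vitamin C (running total 216.0 mg).
Take 2.922 servings of spinach: spends $2.63, +81.8 mg vitamin C (running total 297.8 mg).
Greedy by best ratio exhausts the cost allowance optimally: 297.8 mg.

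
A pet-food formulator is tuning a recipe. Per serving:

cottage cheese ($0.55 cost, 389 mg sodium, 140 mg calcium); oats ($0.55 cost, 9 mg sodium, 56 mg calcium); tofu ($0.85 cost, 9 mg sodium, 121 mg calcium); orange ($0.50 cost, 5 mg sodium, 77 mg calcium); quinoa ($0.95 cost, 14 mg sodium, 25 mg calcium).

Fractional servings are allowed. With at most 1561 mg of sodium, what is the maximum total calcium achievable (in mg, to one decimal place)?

Calcium per mg sodium: orange 15.4, tofu 13.44, oats 6.222, quinoa 1.786, cottage cheese 0.3599.
With no serving limits, spend the whole sodium allowance on orange: 1561 mg / 5 mg × 77 mg = 24039.4 mg.

24039.4 mg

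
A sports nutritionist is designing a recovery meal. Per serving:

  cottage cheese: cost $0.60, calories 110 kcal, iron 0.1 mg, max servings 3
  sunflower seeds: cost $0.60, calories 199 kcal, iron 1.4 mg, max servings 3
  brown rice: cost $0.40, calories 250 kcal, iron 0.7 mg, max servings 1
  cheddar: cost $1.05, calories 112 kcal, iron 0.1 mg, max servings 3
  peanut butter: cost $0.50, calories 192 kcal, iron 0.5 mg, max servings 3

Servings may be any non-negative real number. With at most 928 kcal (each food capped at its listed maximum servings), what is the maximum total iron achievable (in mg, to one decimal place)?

5.1 mg

Iron per kcal: sunflower seeds 0.007035, brown rice 0.0028, peanut butter 0.002604, cottage cheese 0.0009091, cheddar 0.0008929.
Take 3 servings of sunflower seeds: uses 597 kcal, +4.2 mg iron (running total 4.2 mg).
Take 1 serving of brown rice: uses 250 kcal, +0.7 mg iron (running total 4.9 mg).
Take 0.4219 servings of peanut butter: uses 81 kcal, +0.2 mg iron (running total 5.1 mg).
Greedy by best ratio exhausts the calories allowance optimally: 5.1 mg.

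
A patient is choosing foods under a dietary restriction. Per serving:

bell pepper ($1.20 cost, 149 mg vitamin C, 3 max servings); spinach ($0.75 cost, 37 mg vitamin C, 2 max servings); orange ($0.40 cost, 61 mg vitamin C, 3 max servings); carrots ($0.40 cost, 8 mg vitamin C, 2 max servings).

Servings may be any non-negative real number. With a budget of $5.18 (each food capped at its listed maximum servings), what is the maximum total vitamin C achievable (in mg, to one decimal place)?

648.7 mg

Vitamin C per dollar: orange 152.5, bell pepper 124.2, spinach 49.33, carrots 20.
Take 3 servings of orange: spends $1.20, +183.0 mg vitamin C (running total 183.0 mg).
Take 3 servings of bell pepper: spends $3.60, +447.0 mg vitamin C (running total 630.0 mg).
Take 0.5067 servings of spinach: spends $0.38, +18.7 mg vitamin C (running total 648.7 mg).
Filling greedily by vitamin C-per-dollar is optimal for one linear limit, giving 648.7 mg.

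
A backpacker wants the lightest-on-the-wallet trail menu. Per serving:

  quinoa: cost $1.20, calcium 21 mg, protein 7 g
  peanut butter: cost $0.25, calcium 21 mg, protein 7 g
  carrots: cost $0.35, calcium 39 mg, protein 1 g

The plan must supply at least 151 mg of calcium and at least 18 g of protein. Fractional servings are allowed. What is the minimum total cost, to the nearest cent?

At the optimum either one food covers both requirements or two foods hit both targets exactly; no other combination can be cheaper.
quinoa only: max(151/21, 18/7) = 7.19 servings → $8.63.
peanut butter only: max(151/21, 18/7) = 7.19 servings → $1.80.
carrots only: max(151/39, 18/1) = 18 servings → $6.30.
quinoa + peanut butter (both tight): parallel constraints — no distinct corner.
quinoa + carrots with both tight: 2.187 servings and 2.694 servings → $3.57.
peanut butter + carrots with both tight: 2.187 servings and 2.694 servings → $1.49.
The minimum over all feasible corners is $1.49.

$1.49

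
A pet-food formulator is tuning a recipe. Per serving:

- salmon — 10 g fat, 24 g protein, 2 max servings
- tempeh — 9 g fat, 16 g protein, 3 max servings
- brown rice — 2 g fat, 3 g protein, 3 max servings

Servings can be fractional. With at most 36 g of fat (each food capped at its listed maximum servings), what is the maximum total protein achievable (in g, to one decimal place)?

76.4 g

Protein per g fat: salmon 2.4, tempeh 1.778, brown rice 1.5.
Take 2 servings of salmon: uses 20 g fat, +48.0 g protein (running total 48.0 g).
Take 1.778 servings of tempeh: uses 16 g fat, +28.4 g protein (running total 76.4 g).
Filling greedily by protein-per-g fat is optimal for one linear limit, giving 76.4 g.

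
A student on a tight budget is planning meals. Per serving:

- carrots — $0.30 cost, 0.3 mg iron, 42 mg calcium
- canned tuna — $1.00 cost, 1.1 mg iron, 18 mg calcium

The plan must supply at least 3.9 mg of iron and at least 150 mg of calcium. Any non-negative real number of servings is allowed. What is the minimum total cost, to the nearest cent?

This is a tiny linear program; its minimum lies at a vertex of the feasible set. List the vertices and price them.
carrots only: max(3.9/0.3, 150/42) = 13 servings → $3.90.
canned tuna only: max(3.9/1.1, 150/18) = 8.333 servings → $8.33.
carrots + canned tuna with both tight: 2.324 servings and 2.912 servings → $3.61.
The minimum over all feasible corners is $3.61.

$3.61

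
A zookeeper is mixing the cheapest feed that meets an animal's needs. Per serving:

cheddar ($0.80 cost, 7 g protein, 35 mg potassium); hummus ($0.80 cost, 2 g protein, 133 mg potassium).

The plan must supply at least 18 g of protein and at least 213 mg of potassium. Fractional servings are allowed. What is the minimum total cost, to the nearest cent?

cheddar only: max(18/7, 213/35) = 6.086 servings → $4.87.
hummus only: max(18/2, 213/133) = 9 servings → $7.20.
cheddar + hummus with both tight: 2.286 servings and 1 serving → $2.63.
Cheapest feasible corner: $2.63.

$2.63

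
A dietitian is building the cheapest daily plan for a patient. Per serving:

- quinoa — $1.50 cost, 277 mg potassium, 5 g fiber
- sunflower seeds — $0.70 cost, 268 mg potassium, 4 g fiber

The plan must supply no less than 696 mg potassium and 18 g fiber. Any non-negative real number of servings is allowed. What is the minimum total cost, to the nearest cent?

This is a tiny linear program; its minimum lies at a vertex of the feasible set. List the vertices and price them.
quinoa only: max(696/277, 18/5) = 3.6 servings → $5.40.
sunflower seeds only: max(696/268, 18/4) = 4.5 servings → $3.15.
quinoa + sunflower seeds: intersection lies outside the first quadrant.
Cheapest feasible corner: $3.15.

$3.15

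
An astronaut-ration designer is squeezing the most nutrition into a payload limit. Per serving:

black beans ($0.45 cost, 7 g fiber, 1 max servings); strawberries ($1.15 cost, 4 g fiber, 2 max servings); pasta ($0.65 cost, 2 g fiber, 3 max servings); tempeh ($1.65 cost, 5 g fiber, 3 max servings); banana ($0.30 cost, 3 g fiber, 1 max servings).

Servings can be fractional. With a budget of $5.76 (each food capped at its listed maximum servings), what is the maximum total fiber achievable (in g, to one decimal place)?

26.3 g

Fiber per dollar: black beans 15.56, banana 10, strawberries 3.478, pasta 3.077, tempeh 3.03.
Take 1 serving of black beans: spends $0.45, +7.0 g fiber (running total 7.0 g).
Take 1 serving of banana: spends $0.30, +3.0 g fiber (running total 10.0 g).
Take 2 servings of strawberries: spends $2.30, +8.0 g fiber (running total 18.0 g).
Take 3 servings of pasta: spends $1.95, +6.0 g fiber (running total 24.0 g).
Take 0.4606 servings of tempeh: spends $0.76, +2.3 g fiber (running total 26.3 g).
Greedy by best ratio exhausts the cost allowance optimally: 26.3 g.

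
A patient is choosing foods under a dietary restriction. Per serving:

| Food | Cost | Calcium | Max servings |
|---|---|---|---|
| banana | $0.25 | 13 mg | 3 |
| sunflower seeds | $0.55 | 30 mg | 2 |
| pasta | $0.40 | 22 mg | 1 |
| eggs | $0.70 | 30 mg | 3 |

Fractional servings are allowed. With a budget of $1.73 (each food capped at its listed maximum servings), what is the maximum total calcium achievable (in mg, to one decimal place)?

Calcium per dollar: pasta 55, sunflower seeds 54.55, banana 52, eggs 42.86.
Take 1 serving of pasta: spends $0.40, +22.0 mg calcium (running total 22.0 mg).
Take 2 servings of sunflower seeds: spends $1.10, +60.0 mg calcium (running total 82.0 mg).
Take 0.92 servings of banana: spends $0.23, +12.0 mg calcium (running total 94.0 mg).
Filling greedily by calcium-per-dollar is optimal for one linear limit, giving 94.0 mg.

94.0 mg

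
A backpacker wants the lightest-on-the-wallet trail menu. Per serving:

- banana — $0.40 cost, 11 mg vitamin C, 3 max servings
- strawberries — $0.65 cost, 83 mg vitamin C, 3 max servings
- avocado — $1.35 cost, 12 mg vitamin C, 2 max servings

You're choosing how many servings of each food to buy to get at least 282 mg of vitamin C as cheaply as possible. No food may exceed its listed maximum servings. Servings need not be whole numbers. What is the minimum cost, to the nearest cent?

Cost per mg of vitamin C: strawberries $0.0078, banana $0.0364, avocado $0.1125.
Take 3 servings of strawberries: +249.0 mg vitamin C for $1.95 (total $1.95, still need 33.0 mg).
Take 3 servings of banana: +33.0 mg vitamin C for $1.20 (total $3.15, still need 0.0 mg).
Filling from the cheapest source first is optimal under one linear minimum: $3.15.

$3.15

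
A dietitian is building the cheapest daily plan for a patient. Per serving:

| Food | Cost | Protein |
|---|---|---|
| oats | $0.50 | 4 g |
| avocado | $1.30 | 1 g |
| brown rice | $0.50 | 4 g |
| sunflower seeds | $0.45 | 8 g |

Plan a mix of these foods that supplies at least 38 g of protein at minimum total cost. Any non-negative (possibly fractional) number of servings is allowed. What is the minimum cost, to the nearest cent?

Cost per g of protein: sunflower seeds $0.0563, oats $0.1250, brown rice $0.1250, avocado $1.3000.
With no serving limits, use only sunflower seeds: 38 g / 8 g = 4.75 servings × $0.45 = $2.14.

$2.14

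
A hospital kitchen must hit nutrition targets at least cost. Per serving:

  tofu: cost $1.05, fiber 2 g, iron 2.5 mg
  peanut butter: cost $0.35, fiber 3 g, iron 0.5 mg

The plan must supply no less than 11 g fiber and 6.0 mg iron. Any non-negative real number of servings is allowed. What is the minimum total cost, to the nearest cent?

The cheapest plan sits at a corner of the feasible region — with two constraints it uses at most two foods.
tofu only: max(11/2, 6.0/2.5) = 5.5 servings → $5.78.
peanut butter only: max(11/3, 6.0/0.5) = 12 servings → $4.20.
tofu + peanut butter with both tight: 1.923 servings and 2.385 servings → $2.85.
The minimum over all feasible corners is $2.85.

$2.85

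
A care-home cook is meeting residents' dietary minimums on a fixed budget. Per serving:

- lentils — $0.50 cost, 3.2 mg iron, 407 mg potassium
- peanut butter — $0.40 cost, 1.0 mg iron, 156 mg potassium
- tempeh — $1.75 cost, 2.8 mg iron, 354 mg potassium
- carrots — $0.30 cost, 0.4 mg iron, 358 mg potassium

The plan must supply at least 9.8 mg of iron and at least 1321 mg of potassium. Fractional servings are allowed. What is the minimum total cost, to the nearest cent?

$1.59

With two linear requirements the optimum uses one or two foods; enumerate the corners.
lentils only: max(9.8/3.2, 1321/407) = 3.246 servings → $1.62.
peanut butter only: max(9.8/1.0, 1321/156) = 9.8 servings → $3.92.
tempeh only: max(9.8/2.8, 1321/354) = 3.732 servings → $6.53.
carrots only: max(9.8/0.4, 1321/358) = 24.5 servings → $7.35.
lentils + peanut butter with both tight: 2.254 servings and 2.588 servings → $2.16.
lentils + tempeh: the both-tight solution has a negative serving — not a feasible corner.
lentils + carrots with both tight: 3.032 servings and 0.2428 servings → $1.59.
peanut butter + tempeh with both tight: 2.773 servings and 2.51 servings → $5.50.
peanut butter + carrots with both targets exact would need a negative amount; discard.
tempeh + carrots with both tight: 3.462 servings and 0.2667 servings → $6.14.
Cheapest feasible corner: $1.59.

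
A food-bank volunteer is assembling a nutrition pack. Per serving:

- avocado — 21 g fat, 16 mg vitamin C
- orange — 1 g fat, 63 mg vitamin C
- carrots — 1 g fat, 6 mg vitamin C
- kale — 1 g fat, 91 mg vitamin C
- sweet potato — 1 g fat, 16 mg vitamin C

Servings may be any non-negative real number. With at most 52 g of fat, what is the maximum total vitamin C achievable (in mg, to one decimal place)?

4732.0 mg

Vitamin C per g fat: kale 91, orange 63, sweet potato 16, carrots 6, avocado 0.7619.
With no serving limits, spend the whole fat allowance on kale: 52 g / 1 g × 91 mg = 4732.0 mg.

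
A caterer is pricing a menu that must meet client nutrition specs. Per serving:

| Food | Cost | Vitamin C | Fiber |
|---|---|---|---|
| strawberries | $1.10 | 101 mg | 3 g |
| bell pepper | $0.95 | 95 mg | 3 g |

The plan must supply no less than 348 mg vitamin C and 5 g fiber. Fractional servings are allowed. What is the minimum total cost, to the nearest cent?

$3.48

Compare the cost at each extreme point of the feasible region.
strawberries only: max(348/101, 5/3) = 3.446 servings → $3.79.
bell pepper only: max(348/95, 5/3) = 3.663 servings → $3.48.
strawberries + bell pepper with both targets exact would need a negative amount; discard.
So the least-cost plan costs $3.48.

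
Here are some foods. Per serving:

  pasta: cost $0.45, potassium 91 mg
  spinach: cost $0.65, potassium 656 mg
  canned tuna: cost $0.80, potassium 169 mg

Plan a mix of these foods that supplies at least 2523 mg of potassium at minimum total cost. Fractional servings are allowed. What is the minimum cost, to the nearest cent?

$2.50

Cost per mg of potassium: spinach $0.0010, canned tuna $0.0047, pasta $0.0049.
With no serving limits, use only spinach: 2523 mg / 656 mg = 3.846 servings × $0.65 = $2.50.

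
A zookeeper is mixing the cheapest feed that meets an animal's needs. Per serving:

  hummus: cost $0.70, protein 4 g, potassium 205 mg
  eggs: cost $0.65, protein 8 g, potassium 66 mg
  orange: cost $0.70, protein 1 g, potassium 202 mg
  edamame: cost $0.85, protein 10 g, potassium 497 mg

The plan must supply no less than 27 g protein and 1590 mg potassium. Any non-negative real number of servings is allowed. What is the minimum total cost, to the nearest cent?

$2.72

An LP optimum is at a vertex; with two nutrient constraints at most two foods are used. Check each candidate.
hummus only: max(27/4, 1590/205) = 7.756 servings → $5.43.
eggs only: max(27/8, 1590/66) = 24.09 servings → $15.66.
orange only: max(27/1, 1590/202) = 27 servings → $18.90.
edamame only: max(27/10, 1590/497) = 3.199 servings → $2.72.
hummus + eggs with both targets exact would need a negative amount; discard.
hummus + orange with both tight: 6.408 servings and 1.368 servings → $5.44.
hummus + edamame: the both-tight solution has a negative serving — not a feasible corner.
eggs + orange with both tight: 2.493 servings and 7.057 servings → $6.56.
eggs + edamame: intersection lies outside the first quadrant.
orange + edamame with both tight: 1.629 servings and 2.537 servings → $3.30.
Cheapest feasible corner: $2.72.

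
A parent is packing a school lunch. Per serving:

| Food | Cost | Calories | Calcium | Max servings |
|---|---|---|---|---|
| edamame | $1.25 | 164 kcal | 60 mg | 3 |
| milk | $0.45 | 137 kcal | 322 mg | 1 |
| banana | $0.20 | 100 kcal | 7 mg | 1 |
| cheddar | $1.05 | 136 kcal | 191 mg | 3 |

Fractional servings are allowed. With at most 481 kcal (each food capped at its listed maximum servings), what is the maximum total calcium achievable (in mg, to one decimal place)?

805.1 mg

Calcium per kcal: milk 2.35, cheddar 1.404, edamame 0.3659, banana 0.07.
Take 1 serving of milk: uses 137 kcal, +322.0 mg calcium (running total 322.0 mg).
Take 2.529 servings of cheddar: uses 344 kcal, +483.1 mg calcium (running total 805.1 mg).
Filling greedily by calcium-per-kcal is optimal for one linear limit, giving 805.1 mg.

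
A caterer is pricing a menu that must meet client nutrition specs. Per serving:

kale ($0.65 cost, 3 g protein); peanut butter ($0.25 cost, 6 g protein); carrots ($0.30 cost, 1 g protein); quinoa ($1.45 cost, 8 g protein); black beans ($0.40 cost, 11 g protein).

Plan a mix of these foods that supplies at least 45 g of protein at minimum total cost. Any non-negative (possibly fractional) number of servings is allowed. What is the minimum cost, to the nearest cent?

$1.64

Cost per g of protein: black beans $0.0364, peanut butter $0.0417, quinoa $0.1812, kale $0.2167, carrots $0.3000.
With no serving limits, use only black beans: 45 g / 11 g = 4.091 servings × $0.40 = $1.64.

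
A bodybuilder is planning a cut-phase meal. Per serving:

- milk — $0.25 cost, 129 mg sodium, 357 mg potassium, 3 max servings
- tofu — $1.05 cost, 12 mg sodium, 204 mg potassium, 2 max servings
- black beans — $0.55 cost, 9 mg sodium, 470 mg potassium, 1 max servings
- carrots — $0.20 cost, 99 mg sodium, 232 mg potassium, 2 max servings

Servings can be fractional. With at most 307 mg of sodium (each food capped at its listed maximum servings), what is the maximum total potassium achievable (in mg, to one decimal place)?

1636.3 mg

Potassium per mg sodium: black beans 52.22, tofu 17, milk 2.767, carrots 2.343.
Take 1 serving of black beans: uses 9 mg sodium, +470.0 mg potassium (running total 470.0 mg).
Take 2 servings of tofu: uses 24 mg sodium, +408.0 mg potassium (running total 878.0 mg).
Take 2.124 servings of milk: uses 274 mg sodium, +758.3 mg potassium (running total 1636.3 mg).
Greedy by best ratio exhausts the sodium allowance optimally: 1636.3 mg.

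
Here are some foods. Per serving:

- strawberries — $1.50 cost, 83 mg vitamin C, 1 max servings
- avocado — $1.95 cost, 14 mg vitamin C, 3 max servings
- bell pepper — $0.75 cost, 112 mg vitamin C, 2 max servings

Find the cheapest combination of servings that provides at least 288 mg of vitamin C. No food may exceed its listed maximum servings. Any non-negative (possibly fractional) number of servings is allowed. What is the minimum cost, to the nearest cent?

$2.66

Cost per mg of vitamin C: bell pepper $0.0067, strawberries $0.0181, avocado $0.1393.
Take 2 servings of bell pepper: +224.0 mg vitamin C for $1.50 (total $1.50, still need 64.0 mg).
Take 0.7711 servings of strawberries: +64.0 mg vitamin C for $1.16 (total $2.66, still need 0.0 mg).
Greedy by cheapest-per-mg is optimal for a single linear constraint, so the minimum cost is $2.66.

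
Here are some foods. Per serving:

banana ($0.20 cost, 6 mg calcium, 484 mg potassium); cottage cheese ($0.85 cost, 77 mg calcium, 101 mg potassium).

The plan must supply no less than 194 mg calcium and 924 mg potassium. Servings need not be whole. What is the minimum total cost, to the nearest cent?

Compare the cost at each extreme point of the feasible region.
banana only: max(194/6, 924/484) = 32.33 servings → $6.47.
cottage cheese only: max(194/77, 924/101) = 9.149 servings → $7.78.
banana + cottage cheese with both tight: 1.406 servings and 2.41 servings → $2.33.
Cheapest feasible corner: $2.33.

$2.33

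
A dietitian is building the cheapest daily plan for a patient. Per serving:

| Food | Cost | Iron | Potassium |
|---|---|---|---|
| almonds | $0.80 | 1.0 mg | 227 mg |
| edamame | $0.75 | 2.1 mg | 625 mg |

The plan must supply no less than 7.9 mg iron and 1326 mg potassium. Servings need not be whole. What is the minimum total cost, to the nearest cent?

For a min-cost LP with two ≥-constraints, a basic feasible solution has at most two positive variables.
almonds only: max(7.9/1.0, 1326/227) = 7.9 servings → $6.32.
edamame only: max(7.9/2.1, 1326/625) = 3.762 servings → $2.82.
almonds + edamame: the both-tight solution has a negative serving — not a feasible corner.
So the least-cost plan costs $2.82.

$2.82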